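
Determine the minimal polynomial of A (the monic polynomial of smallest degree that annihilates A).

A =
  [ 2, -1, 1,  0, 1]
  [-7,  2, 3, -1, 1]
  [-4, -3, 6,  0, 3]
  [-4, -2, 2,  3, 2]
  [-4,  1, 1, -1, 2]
x^3 - 9*x^2 + 27*x - 27

The characteristic polynomial is χ_A(x) = (x - 3)^5, so the eigenvalues are known. The minimal polynomial is
  m_A(x) = Π_λ (x − λ)^{k_λ}
where k_λ is the size of the *largest* Jordan block for λ (equivalently, the smallest k with (A − λI)^k v = 0 for every generalised eigenvector v of λ).

  λ = 3: largest Jordan block has size 3, contributing (x − 3)^3

So m_A(x) = (x - 3)^3 = x^3 - 9*x^2 + 27*x - 27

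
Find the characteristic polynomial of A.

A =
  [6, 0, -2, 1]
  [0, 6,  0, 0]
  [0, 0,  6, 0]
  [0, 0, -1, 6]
x^4 - 24*x^3 + 216*x^2 - 864*x + 1296

Expanding det(x·I − A) (e.g. by cofactor expansion or by noting that A is similar to its Jordan form J, which has the same characteristic polynomial as A) gives
  χ_A(x) = x^4 - 24*x^3 + 216*x^2 - 864*x + 1296
which factors as (x - 6)^4. The eigenvalues (with algebraic multiplicities) are λ = 6 with multiplicity 4.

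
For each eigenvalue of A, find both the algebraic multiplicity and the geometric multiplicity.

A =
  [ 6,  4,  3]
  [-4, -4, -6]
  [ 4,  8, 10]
λ = 4: alg = 3, geom = 2

Step 1 — factor the characteristic polynomial to read off the algebraic multiplicities:
  χ_A(x) = (x - 4)^3

Step 2 — compute geometric multiplicities via the rank-nullity identity g(λ) = n − rank(A − λI):
  rank(A − (4)·I) = 1, so dim ker(A − (4)·I) = n − 1 = 2

Summary:
  λ = 4: algebraic multiplicity = 3, geometric multiplicity = 2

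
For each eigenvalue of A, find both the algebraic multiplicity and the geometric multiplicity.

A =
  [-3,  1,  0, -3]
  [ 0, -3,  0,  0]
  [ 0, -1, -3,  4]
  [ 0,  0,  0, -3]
λ = -3: alg = 4, geom = 2

Step 1 — factor the characteristic polynomial to read off the algebraic multiplicities:
  χ_A(x) = (x + 3)^4

Step 2 — compute geometric multiplicities via the rank-nullity identity g(λ) = n − rank(A − λI):
  rank(A − (-3)·I) = 2, so dim ker(A − (-3)·I) = n − 2 = 2

Summary:
  λ = -3: algebraic multiplicity = 4, geometric multiplicity = 2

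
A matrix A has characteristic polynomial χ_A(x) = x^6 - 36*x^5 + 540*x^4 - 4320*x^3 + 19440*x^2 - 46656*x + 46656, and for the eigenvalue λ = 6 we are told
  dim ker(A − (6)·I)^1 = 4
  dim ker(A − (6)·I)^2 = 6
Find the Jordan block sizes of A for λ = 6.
Block sizes for λ = 6: [2, 2, 1, 1]

From the dimensions of kernels of powers, the number of Jordan blocks of size at least j is d_j − d_{j−1} where d_j = dim ker(N^j) (with d_0 = 0). Computing the differences gives [4, 2].
The number of blocks of size exactly k is (#blocks of size ≥ k) − (#blocks of size ≥ k + 1), so the partition is: 2 block(s) of size 1, 2 block(s) of size 2.
In nonincreasing order the block sizes are [2, 2, 1, 1].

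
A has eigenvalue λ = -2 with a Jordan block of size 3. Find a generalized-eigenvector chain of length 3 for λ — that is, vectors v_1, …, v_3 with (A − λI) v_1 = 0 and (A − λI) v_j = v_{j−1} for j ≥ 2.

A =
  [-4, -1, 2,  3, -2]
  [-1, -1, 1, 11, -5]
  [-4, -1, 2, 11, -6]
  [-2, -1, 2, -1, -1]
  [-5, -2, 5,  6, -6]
A Jordan chain for λ = -2 of length 3:
v_1 = (1, 0, 1, 0, 0)ᵀ
v_2 = (-2, -1, -4, -2, -5)ᵀ
v_3 = (1, 0, 0, 0, 0)ᵀ

Let N = A − (-2)·I. We want v_3 with N^3 v_3 = 0 but N^2 v_3 ≠ 0; then v_{j-1} := N · v_j for j = 3, …, 2.

Pick v_3 = (1, 0, 0, 0, 0)ᵀ.
Then v_2 = N · v_3 = (-2, -1, -4, -2, -5)ᵀ.
Then v_1 = N · v_2 = (1, 0, 1, 0, 0)ᵀ.

Sanity check: (A − (-2)·I) v_1 = (0, 0, 0, 0, 0)ᵀ = 0. ✓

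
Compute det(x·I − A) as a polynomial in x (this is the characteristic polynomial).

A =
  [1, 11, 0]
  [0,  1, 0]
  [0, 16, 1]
x^3 - 3*x^2 + 3*x - 1

Expanding det(x·I − A) (e.g. by cofactor expansion or by noting that A is similar to its Jordan form J, which has the same characteristic polynomial as A) gives
  χ_A(x) = x^3 - 3*x^2 + 3*x - 1
which factors as (x - 1)^3. The eigenvalues (with algebraic multiplicities) are λ = 1 with multiplicity 3.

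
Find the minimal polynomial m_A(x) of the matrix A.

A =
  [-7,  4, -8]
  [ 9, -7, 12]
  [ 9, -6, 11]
x^2 + 2*x + 1

The characteristic polynomial is χ_A(x) = (x + 1)^3, so the eigenvalues are known. The minimal polynomial is
  m_A(x) = Π_λ (x − λ)^{k_λ}
where k_λ is the size of the *largest* Jordan block for λ (equivalently, the smallest k with (A − λI)^k v = 0 for every generalised eigenvector v of λ).

  λ = -1: largest Jordan block has size 2, contributing (x + 1)^2

So m_A(x) = (x + 1)^2 = x^2 + 2*x + 1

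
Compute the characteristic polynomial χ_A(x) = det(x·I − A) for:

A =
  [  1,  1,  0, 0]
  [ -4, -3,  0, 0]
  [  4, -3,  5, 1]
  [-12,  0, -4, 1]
x^4 - 4*x^3 - 2*x^2 + 12*x + 9

Expanding det(x·I − A) (e.g. by cofactor expansion or by noting that A is similar to its Jordan form J, which has the same characteristic polynomial as A) gives
  χ_A(x) = x^4 - 4*x^3 - 2*x^2 + 12*x + 9
which factors as (x - 3)^2*(x + 1)^2. The eigenvalues (with algebraic multiplicities) are λ = -1 with multiplicity 2, λ = 3 with multiplicity 2.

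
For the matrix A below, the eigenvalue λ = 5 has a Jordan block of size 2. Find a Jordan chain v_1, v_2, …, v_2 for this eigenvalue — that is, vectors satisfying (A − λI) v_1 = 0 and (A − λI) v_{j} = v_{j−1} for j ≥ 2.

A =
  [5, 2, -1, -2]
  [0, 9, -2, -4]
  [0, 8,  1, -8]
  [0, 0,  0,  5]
A Jordan chain for λ = 5 of length 2:
v_1 = (2, 4, 8, 0)ᵀ
v_2 = (0, 1, 0, 0)ᵀ

Let N = A − (5)·I. We want v_2 with N^2 v_2 = 0 but N^1 v_2 ≠ 0; then v_{j-1} := N · v_j for j = 2, …, 2.

Pick v_2 = (0, 1, 0, 0)ᵀ.
Then v_1 = N · v_2 = (2, 4, 8, 0)ᵀ.

Sanity check: (A − (5)·I) v_1 = (0, 0, 0, 0)ᵀ = 0. ✓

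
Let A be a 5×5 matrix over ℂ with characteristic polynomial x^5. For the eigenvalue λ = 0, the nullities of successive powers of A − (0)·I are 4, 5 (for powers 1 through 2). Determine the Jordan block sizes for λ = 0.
Block sizes for λ = 0: [2, 1, 1, 1]

From the dimensions of kernels of powers, the number of Jordan blocks of size at least j is d_j − d_{j−1} where d_j = dim ker(N^j) (with d_0 = 0). Computing the differences gives [4, 1].
The number of blocks of size exactly k is (#blocks of size ≥ k) − (#blocks of size ≥ k + 1), so the partition is: 3 block(s) of size 1, 1 block(s) of size 2.
In nonincreasing order the block sizes are [2, 1, 1, 1].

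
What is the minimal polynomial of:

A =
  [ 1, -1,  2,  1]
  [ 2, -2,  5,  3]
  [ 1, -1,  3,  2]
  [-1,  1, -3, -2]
x^2

The characteristic polynomial is χ_A(x) = x^4, so the eigenvalues are known. The minimal polynomial is
  m_A(x) = Π_λ (x − λ)^{k_λ}
where k_λ is the size of the *largest* Jordan block for λ (equivalently, the smallest k with (A − λI)^k v = 0 for every generalised eigenvector v of λ).

  λ = 0: largest Jordan block has size 2, contributing (x − 0)^2

So m_A(x) = x^2 = x^2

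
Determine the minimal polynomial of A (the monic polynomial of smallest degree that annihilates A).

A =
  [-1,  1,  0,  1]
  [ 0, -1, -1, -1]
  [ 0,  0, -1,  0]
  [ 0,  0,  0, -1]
x^3 + 3*x^2 + 3*x + 1

The characteristic polynomial is χ_A(x) = (x + 1)^4, so the eigenvalues are known. The minimal polynomial is
  m_A(x) = Π_λ (x − λ)^{k_λ}
where k_λ is the size of the *largest* Jordan block for λ (equivalently, the smallest k with (A − λI)^k v = 0 for every generalised eigenvector v of λ).

  λ = -1: largest Jordan block has size 3, contributing (x + 1)^3

So m_A(x) = (x + 1)^3 = x^3 + 3*x^2 + 3*x + 1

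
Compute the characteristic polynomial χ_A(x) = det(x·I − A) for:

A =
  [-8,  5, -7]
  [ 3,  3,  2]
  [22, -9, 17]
x^3 - 12*x^2 + 48*x - 64

Expanding det(x·I − A) (e.g. by cofactor expansion or by noting that A is similar to its Jordan form J, which has the same characteristic polynomial as A) gives
  χ_A(x) = x^3 - 12*x^2 + 48*x - 64
which factors as (x - 4)^3. The eigenvalues (with algebraic multiplicities) are λ = 4 with multiplicity 3.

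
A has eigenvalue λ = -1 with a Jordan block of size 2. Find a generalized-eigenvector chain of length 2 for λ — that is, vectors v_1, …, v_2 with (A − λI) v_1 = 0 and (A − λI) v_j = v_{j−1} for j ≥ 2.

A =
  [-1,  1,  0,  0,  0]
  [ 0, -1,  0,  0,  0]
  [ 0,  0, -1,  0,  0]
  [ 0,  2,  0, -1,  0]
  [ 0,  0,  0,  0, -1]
A Jordan chain for λ = -1 of length 2:
v_1 = (1, 0, 0, 2, 0)ᵀ
v_2 = (0, 1, 0, 0, 0)ᵀ

Let N = A − (-1)·I. We want v_2 with N^2 v_2 = 0 but N^1 v_2 ≠ 0; then v_{j-1} := N · v_j for j = 2, …, 2.

Pick v_2 = (0, 1, 0, 0, 0)ᵀ.
Then v_1 = N · v_2 = (1, 0, 0, 2, 0)ᵀ.

Sanity check: (A − (-1)·I) v_1 = (0, 0, 0, 0, 0)ᵀ = 0. ✓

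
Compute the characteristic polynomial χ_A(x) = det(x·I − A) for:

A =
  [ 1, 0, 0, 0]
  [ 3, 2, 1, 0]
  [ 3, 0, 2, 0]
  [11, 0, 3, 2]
x^4 - 7*x^3 + 18*x^2 - 20*x + 8

Expanding det(x·I − A) (e.g. by cofactor expansion or by noting that A is similar to its Jordan form J, which has the same characteristic polynomial as A) gives
  χ_A(x) = x^4 - 7*x^3 + 18*x^2 - 20*x + 8
which factors as (x - 2)^3*(x - 1). The eigenvalues (with algebraic multiplicities) are λ = 1 with multiplicity 1, λ = 2 with multiplicity 3.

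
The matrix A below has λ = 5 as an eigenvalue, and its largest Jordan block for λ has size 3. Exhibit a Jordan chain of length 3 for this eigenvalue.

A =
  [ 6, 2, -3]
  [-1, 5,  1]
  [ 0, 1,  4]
A Jordan chain for λ = 5 of length 3:
v_1 = (-1, -1, -1)ᵀ
v_2 = (1, -1, 0)ᵀ
v_3 = (1, 0, 0)ᵀ

Let N = A − (5)·I. We want v_3 with N^3 v_3 = 0 but N^2 v_3 ≠ 0; then v_{j-1} := N · v_j for j = 3, …, 2.

Pick v_3 = (1, 0, 0)ᵀ.
Then v_2 = N · v_3 = (1, -1, 0)ᵀ.
Then v_1 = N · v_2 = (-1, -1, -1)ᵀ.

Sanity check: (A − (5)·I) v_1 = (0, 0, 0)ᵀ = 0. ✓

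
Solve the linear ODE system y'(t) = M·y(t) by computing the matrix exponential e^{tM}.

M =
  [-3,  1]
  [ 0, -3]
e^{tM} =
  [exp(-3*t), t*exp(-3*t)]
  [0, exp(-3*t)]

Strategy: write M = P · J · P⁻¹ where J is a Jordan canonical form, so e^{tM} = P · e^{tJ} · P⁻¹, and e^{tJ} can be computed block-by-block.

M has Jordan form
J =
  [-3,  1]
  [ 0, -3]
(up to reordering of blocks).

Per-block formulas:
  For a 2×2 Jordan block J_2(-3): exp(t · J_2(-3)) = e^(-3t)·(I + t·N), where N is the 2×2 nilpotent shift.

After assembling e^{tJ} and conjugating by P, we get:

e^{tM} =
  [exp(-3*t), t*exp(-3*t)]
  [0, exp(-3*t)]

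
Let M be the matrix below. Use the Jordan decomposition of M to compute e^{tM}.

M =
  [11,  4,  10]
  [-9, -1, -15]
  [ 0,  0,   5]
e^{tM} =
  [6*t*exp(5*t) + exp(5*t), 4*t*exp(5*t), 10*t*exp(5*t)]
  [-9*t*exp(5*t), -6*t*exp(5*t) + exp(5*t), -15*t*exp(5*t)]
  [0, 0, exp(5*t)]

Strategy: write M = P · J · P⁻¹ where J is a Jordan canonical form, so e^{tM} = P · e^{tJ} · P⁻¹, and e^{tJ} can be computed block-by-block.

M has Jordan form
J =
  [5, 1, 0]
  [0, 5, 0]
  [0, 0, 5]
(up to reordering of blocks).

Per-block formulas:
  For a 2×2 Jordan block J_2(5): exp(t · J_2(5)) = e^(5t)·(I + t·N), where N is the 2×2 nilpotent shift.
  For a 1×1 block at λ = 5: exp(t · [5]) = [e^(5t)].

After assembling e^{tJ} and conjugating by P, we get:

e^{tM} =
  [6*t*exp(5*t) + exp(5*t), 4*t*exp(5*t), 10*t*exp(5*t)]
  [-9*t*exp(5*t), -6*t*exp(5*t) + exp(5*t), -15*t*exp(5*t)]
  [0, 0, exp(5*t)]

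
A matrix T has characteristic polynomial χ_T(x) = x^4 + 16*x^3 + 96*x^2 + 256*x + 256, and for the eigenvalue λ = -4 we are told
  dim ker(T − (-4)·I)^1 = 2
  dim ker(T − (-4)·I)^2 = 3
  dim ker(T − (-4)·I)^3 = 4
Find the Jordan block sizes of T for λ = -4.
Block sizes for λ = -4: [3, 1]

From the dimensions of kernels of powers, the number of Jordan blocks of size at least j is d_j − d_{j−1} where d_j = dim ker(N^j) (with d_0 = 0). Computing the differences gives [2, 1, 1].
The number of blocks of size exactly k is (#blocks of size ≥ k) − (#blocks of size ≥ k + 1), so the partition is: 1 block(s) of size 1, 1 block(s) of size 3.
In nonincreasing order the block sizes are [3, 1].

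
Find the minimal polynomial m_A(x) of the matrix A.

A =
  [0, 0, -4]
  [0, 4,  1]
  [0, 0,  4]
x^3 - 8*x^2 + 16*x

The characteristic polynomial is χ_A(x) = x*(x - 4)^2, so the eigenvalues are known. The minimal polynomial is
  m_A(x) = Π_λ (x − λ)^{k_λ}
where k_λ is the size of the *largest* Jordan block for λ (equivalently, the smallest k with (A − λI)^k v = 0 for every generalised eigenvector v of λ).

  λ = 0: largest Jordan block has size 1, contributing (x − 0)
  λ = 4: largest Jordan block has size 2, contributing (x − 4)^2

So m_A(x) = x*(x - 4)^2 = x^3 - 8*x^2 + 16*x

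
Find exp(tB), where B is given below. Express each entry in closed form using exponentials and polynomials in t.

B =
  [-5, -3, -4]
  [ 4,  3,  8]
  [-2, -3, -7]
e^{tB} =
  [-2*t*exp(-3*t) + exp(-3*t), -3*t*exp(-3*t), -4*t*exp(-3*t)]
  [4*t*exp(-3*t), 6*t*exp(-3*t) + exp(-3*t), 8*t*exp(-3*t)]
  [-2*t*exp(-3*t), -3*t*exp(-3*t), -4*t*exp(-3*t) + exp(-3*t)]

Strategy: write B = P · J · P⁻¹ where J is a Jordan canonical form, so e^{tB} = P · e^{tJ} · P⁻¹, and e^{tJ} can be computed block-by-block.

B has Jordan form
J =
  [-3,  1,  0]
  [ 0, -3,  0]
  [ 0,  0, -3]
(up to reordering of blocks).

Per-block formulas:
  For a 2×2 Jordan block J_2(-3): exp(t · J_2(-3)) = e^(-3t)·(I + t·N), where N is the 2×2 nilpotent shift.
  For a 1×1 block at λ = -3: exp(t · [-3]) = [e^(-3t)].

After assembling e^{tJ} and conjugating by P, we get:

e^{tB} =
  [-2*t*exp(-3*t) + exp(-3*t), -3*t*exp(-3*t), -4*t*exp(-3*t)]
  [4*t*exp(-3*t), 6*t*exp(-3*t) + exp(-3*t), 8*t*exp(-3*t)]
  [-2*t*exp(-3*t), -3*t*exp(-3*t), -4*t*exp(-3*t) + exp(-3*t)]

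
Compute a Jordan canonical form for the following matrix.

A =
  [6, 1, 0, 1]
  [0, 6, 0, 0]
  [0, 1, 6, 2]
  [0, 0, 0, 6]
J_2(6) ⊕ J_2(6)

The characteristic polynomial is
  det(x·I − A) = x^4 - 24*x^3 + 216*x^2 - 864*x + 1296 = (x - 6)^4

Eigenvalues and multiplicities (the geometric multiplicity of λ is n − rank(A − λI), which equals the number of Jordan blocks for λ):
  λ = 6: algebraic multiplicity = 4, geometric multiplicity = 2

Determining the block sizes for each eigenvalue:
  λ = 6: with am = 4 and gm = 2, the partition is not yet determined (e.g. several partitions of 4 into 2 parts exist). Let N = A − (6)·I. Computing rank(N^1) = 2, rank(N^2) = 0; the number of blocks of size ≥ j is rank(N^{j−1}) − rank(N^j), giving [2, 2]. So we have 2 block(s) of size 2 → block sizes [2, 2]

Assembling the blocks gives a Jordan form
J =
  [6, 1, 0, 0]
  [0, 6, 0, 0]
  [0, 0, 6, 1]
  [0, 0, 0, 6]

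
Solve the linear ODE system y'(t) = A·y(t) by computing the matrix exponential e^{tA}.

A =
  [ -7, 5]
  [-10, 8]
e^{tA} =
  [-exp(3*t) + 2*exp(-2*t), exp(3*t) - exp(-2*t)]
  [-2*exp(3*t) + 2*exp(-2*t), 2*exp(3*t) - exp(-2*t)]

Strategy: write A = P · J · P⁻¹ where J is a Jordan canonical form, so e^{tA} = P · e^{tJ} · P⁻¹, and e^{tJ} can be computed block-by-block.

A has Jordan form
J =
  [-2, 0]
  [ 0, 3]
(up to reordering of blocks).

Per-block formulas:
  For a 1×1 block at λ = -2: exp(t · [-2]) = [e^(-2t)].
  For a 1×1 block at λ = 3: exp(t · [3]) = [e^(3t)].

After assembling e^{tJ} and conjugating by P, we get:

e^{tA} =
  [-exp(3*t) + 2*exp(-2*t), exp(3*t) - exp(-2*t)]
  [-2*exp(3*t) + 2*exp(-2*t), 2*exp(3*t) - exp(-2*t)]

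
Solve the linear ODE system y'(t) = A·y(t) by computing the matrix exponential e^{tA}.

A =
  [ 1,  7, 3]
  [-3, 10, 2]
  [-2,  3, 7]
e^{tA} =
  [-t^2*exp(6*t) - 5*t*exp(6*t) + exp(6*t), t^2*exp(6*t) + 7*t*exp(6*t), t^2*exp(6*t) + 3*t*exp(6*t)]
  [-t^2*exp(6*t)/2 - 3*t*exp(6*t), t^2*exp(6*t)/2 + 4*t*exp(6*t) + exp(6*t), t^2*exp(6*t)/2 + 2*t*exp(6*t)]
  [-t^2*exp(6*t)/2 - 2*t*exp(6*t), t^2*exp(6*t)/2 + 3*t*exp(6*t), t^2*exp(6*t)/2 + t*exp(6*t) + exp(6*t)]

Strategy: write A = P · J · P⁻¹ where J is a Jordan canonical form, so e^{tA} = P · e^{tJ} · P⁻¹, and e^{tJ} can be computed block-by-block.

A has Jordan form
J =
  [6, 1, 0]
  [0, 6, 1]
  [0, 0, 6]
(up to reordering of blocks).

Per-block formulas:
  For a 3×3 Jordan block J_3(6): exp(t · J_3(6)) = e^(6t)·(I + t·N + (t^2/2)·N^2), where N is the 3×3 nilpotent shift.

After assembling e^{tJ} and conjugating by P, we get:

e^{tA} =
  [-t^2*exp(6*t) - 5*t*exp(6*t) + exp(6*t), t^2*exp(6*t) + 7*t*exp(6*t), t^2*exp(6*t) + 3*t*exp(6*t)]
  [-t^2*exp(6*t)/2 - 3*t*exp(6*t), t^2*exp(6*t)/2 + 4*t*exp(6*t) + exp(6*t), t^2*exp(6*t)/2 + 2*t*exp(6*t)]
  [-t^2*exp(6*t)/2 - 2*t*exp(6*t), t^2*exp(6*t)/2 + 3*t*exp(6*t), t^2*exp(6*t)/2 + t*exp(6*t) + exp(6*t)]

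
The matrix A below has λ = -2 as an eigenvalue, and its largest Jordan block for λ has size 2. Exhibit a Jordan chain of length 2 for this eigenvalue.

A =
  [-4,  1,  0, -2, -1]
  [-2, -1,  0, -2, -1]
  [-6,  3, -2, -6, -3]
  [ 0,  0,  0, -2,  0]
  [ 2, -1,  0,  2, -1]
A Jordan chain for λ = -2 of length 2:
v_1 = (-2, -2, -6, 0, 2)ᵀ
v_2 = (1, 0, 0, 0, 0)ᵀ

Let N = A − (-2)·I. We want v_2 with N^2 v_2 = 0 but N^1 v_2 ≠ 0; then v_{j-1} := N · v_j for j = 2, …, 2.

Pick v_2 = (1, 0, 0, 0, 0)ᵀ.
Then v_1 = N · v_2 = (-2, -2, -6, 0, 2)ᵀ.

Sanity check: (A − (-2)·I) v_1 = (0, 0, 0, 0, 0)ᵀ = 0. ✓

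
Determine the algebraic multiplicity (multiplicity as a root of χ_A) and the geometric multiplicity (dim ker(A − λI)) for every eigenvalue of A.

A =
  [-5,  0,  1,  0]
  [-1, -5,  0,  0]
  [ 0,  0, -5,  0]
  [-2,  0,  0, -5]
λ = -5: alg = 4, geom = 2

Step 1 — factor the characteristic polynomial to read off the algebraic multiplicities:
  χ_A(x) = (x + 5)^4

Step 2 — compute geometric multiplicities via the rank-nullity identity g(λ) = n − rank(A − λI):
  rank(A − (-5)·I) = 2, so dim ker(A − (-5)·I) = n − 2 = 2

Summary:
  λ = -5: algebraic multiplicity = 4, geometric multiplicity = 2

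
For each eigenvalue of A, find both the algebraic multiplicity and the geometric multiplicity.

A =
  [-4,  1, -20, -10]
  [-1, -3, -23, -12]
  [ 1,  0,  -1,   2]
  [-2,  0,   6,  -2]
λ = -4: alg = 3, geom = 1; λ = 2: alg = 1, geom = 1

Step 1 — factor the characteristic polynomial to read off the algebraic multiplicities:
  χ_A(x) = (x - 2)*(x + 4)^3

Step 2 — compute geometric multiplicities via the rank-nullity identity g(λ) = n − rank(A − λI):
  rank(A − (-4)·I) = 3, so dim ker(A − (-4)·I) = n − 3 = 1
  rank(A − (2)·I) = 3, so dim ker(A − (2)·I) = n − 3 = 1

Summary:
  λ = -4: algebraic multiplicity = 3, geometric multiplicity = 1
  λ = 2: algebraic multiplicity = 1, geometric multiplicity = 1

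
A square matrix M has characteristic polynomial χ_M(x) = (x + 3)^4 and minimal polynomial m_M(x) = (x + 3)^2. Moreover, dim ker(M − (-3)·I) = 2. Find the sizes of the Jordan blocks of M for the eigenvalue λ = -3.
Block sizes for λ = -3: [2, 2]

Step 1 — from the characteristic polynomial, algebraic multiplicity of λ = -3 is 4. From dim ker(M − (-3)·I) = 2, there are exactly 2 Jordan blocks for λ = -3.
Step 2 — from the minimal polynomial, the factor (x + 3)^2 tells us the largest block for λ = -3 has size 2.
Step 3 — with total size 4, 2 blocks, and largest block 2, the block sizes (in nonincreasing order) are [2, 2].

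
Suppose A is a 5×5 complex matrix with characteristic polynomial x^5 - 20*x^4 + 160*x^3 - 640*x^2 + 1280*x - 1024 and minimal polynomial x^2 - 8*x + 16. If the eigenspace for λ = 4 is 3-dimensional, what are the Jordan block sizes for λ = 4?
Block sizes for λ = 4: [2, 2, 1]

Step 1 — from the characteristic polynomial, algebraic multiplicity of λ = 4 is 5. From dim ker(A − (4)·I) = 3, there are exactly 3 Jordan blocks for λ = 4.
Step 2 — from the minimal polynomial, the factor (x − 4)^2 tells us the largest block for λ = 4 has size 2.
Step 3 — with total size 5, 3 blocks, and largest block 2, the block sizes (in nonincreasing order) are [2, 2, 1].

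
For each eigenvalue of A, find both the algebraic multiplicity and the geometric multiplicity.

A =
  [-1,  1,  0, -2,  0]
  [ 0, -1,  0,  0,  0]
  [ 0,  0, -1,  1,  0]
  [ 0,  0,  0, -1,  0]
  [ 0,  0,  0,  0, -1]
λ = -1: alg = 5, geom = 3

Step 1 — factor the characteristic polynomial to read off the algebraic multiplicities:
  χ_A(x) = (x + 1)^5

Step 2 — compute geometric multiplicities via the rank-nullity identity g(λ) = n − rank(A − λI):
  rank(A − (-1)·I) = 2, so dim ker(A − (-1)·I) = n − 2 = 3

Summary:
  λ = -1: algebraic multiplicity = 5, geometric multiplicity = 3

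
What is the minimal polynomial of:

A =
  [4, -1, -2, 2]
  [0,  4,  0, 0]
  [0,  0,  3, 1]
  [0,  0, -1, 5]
x^2 - 8*x + 16

The characteristic polynomial is χ_A(x) = (x - 4)^4, so the eigenvalues are known. The minimal polynomial is
  m_A(x) = Π_λ (x − λ)^{k_λ}
where k_λ is the size of the *largest* Jordan block for λ (equivalently, the smallest k with (A − λI)^k v = 0 for every generalised eigenvector v of λ).

  λ = 4: largest Jordan block has size 2, contributing (x − 4)^2

So m_A(x) = (x - 4)^2 = x^2 - 8*x + 16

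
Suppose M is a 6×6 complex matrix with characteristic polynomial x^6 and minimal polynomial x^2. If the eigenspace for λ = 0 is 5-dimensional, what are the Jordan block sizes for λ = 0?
Block sizes for λ = 0: [2, 1, 1, 1, 1]

Step 1 — from the characteristic polynomial, algebraic multiplicity of λ = 0 is 6. From dim ker(M − (0)·I) = 5, there are exactly 5 Jordan blocks for λ = 0.
Step 2 — from the minimal polynomial, the factor (x − 0)^2 tells us the largest block for λ = 0 has size 2.
Step 3 — with total size 6, 5 blocks, and largest block 2, the block sizes (in nonincreasing order) are [2, 1, 1, 1, 1].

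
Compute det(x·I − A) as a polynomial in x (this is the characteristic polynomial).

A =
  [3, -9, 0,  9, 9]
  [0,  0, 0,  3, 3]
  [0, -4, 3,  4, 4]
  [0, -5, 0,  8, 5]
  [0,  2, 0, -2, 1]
x^5 - 15*x^4 + 90*x^3 - 270*x^2 + 405*x - 243

Expanding det(x·I − A) (e.g. by cofactor expansion or by noting that A is similar to its Jordan form J, which has the same characteristic polynomial as A) gives
  χ_A(x) = x^5 - 15*x^4 + 90*x^3 - 270*x^2 + 405*x - 243
which factors as (x - 3)^5. The eigenvalues (with algebraic multiplicities) are λ = 3 with multiplicity 5.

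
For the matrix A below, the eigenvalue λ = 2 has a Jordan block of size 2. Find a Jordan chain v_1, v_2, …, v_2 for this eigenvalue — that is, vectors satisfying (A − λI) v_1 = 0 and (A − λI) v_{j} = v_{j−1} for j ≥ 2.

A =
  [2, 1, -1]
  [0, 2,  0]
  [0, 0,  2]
A Jordan chain for λ = 2 of length 2:
v_1 = (1, 0, 0)ᵀ
v_2 = (0, 1, 0)ᵀ

Let N = A − (2)·I. We want v_2 with N^2 v_2 = 0 but N^1 v_2 ≠ 0; then v_{j-1} := N · v_j for j = 2, …, 2.

Pick v_2 = (0, 1, 0)ᵀ.
Then v_1 = N · v_2 = (1, 0, 0)ᵀ.

Sanity check: (A − (2)·I) v_1 = (0, 0, 0)ᵀ = 0. ✓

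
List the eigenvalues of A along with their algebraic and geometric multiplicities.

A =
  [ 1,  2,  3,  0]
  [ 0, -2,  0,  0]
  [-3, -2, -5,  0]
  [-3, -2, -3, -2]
λ = -2: alg = 4, geom = 3

Step 1 — factor the characteristic polynomial to read off the algebraic multiplicities:
  χ_A(x) = (x + 2)^4

Step 2 — compute geometric multiplicities via the rank-nullity identity g(λ) = n − rank(A − λI):
  rank(A − (-2)·I) = 1, so dim ker(A − (-2)·I) = n − 1 = 3

Summary:
  λ = -2: algebraic multiplicity = 4, geometric multiplicity = 3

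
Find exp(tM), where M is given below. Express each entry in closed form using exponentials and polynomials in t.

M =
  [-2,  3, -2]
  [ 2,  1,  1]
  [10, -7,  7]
e^{tM} =
  [t^2*exp(2*t) - 4*t*exp(2*t) + exp(2*t), -t^2*exp(2*t)/2 + 3*t*exp(2*t), t^2*exp(2*t)/2 - 2*t*exp(2*t)]
  [2*t*exp(2*t), -t*exp(2*t) + exp(2*t), t*exp(2*t)]
  [-2*t^2*exp(2*t) + 10*t*exp(2*t), t^2*exp(2*t) - 7*t*exp(2*t), -t^2*exp(2*t) + 5*t*exp(2*t) + exp(2*t)]

Strategy: write M = P · J · P⁻¹ where J is a Jordan canonical form, so e^{tM} = P · e^{tJ} · P⁻¹, and e^{tJ} can be computed block-by-block.

M has Jordan form
J =
  [2, 1, 0]
  [0, 2, 1]
  [0, 0, 2]
(up to reordering of blocks).

Per-block formulas:
  For a 3×3 Jordan block J_3(2): exp(t · J_3(2)) = e^(2t)·(I + t·N + (t^2/2)·N^2), where N is the 3×3 nilpotent shift.

After assembling e^{tJ} and conjugating by P, we get:

e^{tM} =
  [t^2*exp(2*t) - 4*t*exp(2*t) + exp(2*t), -t^2*exp(2*t)/2 + 3*t*exp(2*t), t^2*exp(2*t)/2 - 2*t*exp(2*t)]
  [2*t*exp(2*t), -t*exp(2*t) + exp(2*t), t*exp(2*t)]
  [-2*t^2*exp(2*t) + 10*t*exp(2*t), t^2*exp(2*t) - 7*t*exp(2*t), -t^2*exp(2*t) + 5*t*exp(2*t) + exp(2*t)]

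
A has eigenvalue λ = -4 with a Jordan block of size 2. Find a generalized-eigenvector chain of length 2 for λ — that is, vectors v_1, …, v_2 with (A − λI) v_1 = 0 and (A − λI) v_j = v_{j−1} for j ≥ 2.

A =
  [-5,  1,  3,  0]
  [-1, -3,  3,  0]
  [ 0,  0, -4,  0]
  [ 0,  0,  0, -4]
A Jordan chain for λ = -4 of length 2:
v_1 = (-1, -1, 0, 0)ᵀ
v_2 = (1, 0, 0, 0)ᵀ

Let N = A − (-4)·I. We want v_2 with N^2 v_2 = 0 but N^1 v_2 ≠ 0; then v_{j-1} := N · v_j for j = 2, …, 2.

Pick v_2 = (1, 0, 0, 0)ᵀ.
Then v_1 = N · v_2 = (-1, -1, 0, 0)ᵀ.

Sanity check: (A − (-4)·I) v_1 = (0, 0, 0, 0)ᵀ = 0. ✓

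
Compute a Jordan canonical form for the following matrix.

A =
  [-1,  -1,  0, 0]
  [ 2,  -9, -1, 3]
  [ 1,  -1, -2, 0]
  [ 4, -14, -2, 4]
J_3(-2) ⊕ J_1(-2)

The characteristic polynomial is
  det(x·I − A) = x^4 + 8*x^3 + 24*x^2 + 32*x + 16 = (x + 2)^4

Eigenvalues and multiplicities (the geometric multiplicity of λ is n − rank(A − λI), which equals the number of Jordan blocks for λ):
  λ = -2: algebraic multiplicity = 4, geometric multiplicity = 2

Determining the block sizes for each eigenvalue:
  λ = -2: with am = 4 and gm = 2, the partition is not yet determined (e.g. several partitions of 4 into 2 parts exist). Let N = A − (-2)·I. Computing rank(N^1) = 2, rank(N^2) = 1, rank(N^3) = 0; the number of blocks of size ≥ j is rank(N^{j−1}) − rank(N^j), giving [2, 1, 1]. So we have 1 block(s) of size 3, 1 block(s) of size 1 → block sizes [3, 1]

Assembling the blocks gives a Jordan form
J =
  [-2,  1,  0,  0]
  [ 0, -2,  1,  0]
  [ 0,  0, -2,  0]
  [ 0,  0,  0, -2]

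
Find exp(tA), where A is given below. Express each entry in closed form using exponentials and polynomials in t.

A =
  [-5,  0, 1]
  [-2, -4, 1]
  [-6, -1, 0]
e^{tA} =
  [-t^2*exp(-3*t) - 2*t*exp(-3*t) + exp(-3*t), -t^2*exp(-3*t)/2, t^2*exp(-3*t)/2 + t*exp(-3*t)]
  [-2*t*exp(-3*t), -t*exp(-3*t) + exp(-3*t), t*exp(-3*t)]
  [-2*t^2*exp(-3*t) - 6*t*exp(-3*t), -t^2*exp(-3*t) - t*exp(-3*t), t^2*exp(-3*t) + 3*t*exp(-3*t) + exp(-3*t)]

Strategy: write A = P · J · P⁻¹ where J is a Jordan canonical form, so e^{tA} = P · e^{tJ} · P⁻¹, and e^{tJ} can be computed block-by-block.

A has Jordan form
J =
  [-3,  1,  0]
  [ 0, -3,  1]
  [ 0,  0, -3]
(up to reordering of blocks).

Per-block formulas:
  For a 3×3 Jordan block J_3(-3): exp(t · J_3(-3)) = e^(-3t)·(I + t·N + (t^2/2)·N^2), where N is the 3×3 nilpotent shift.

After assembling e^{tJ} and conjugating by P, we get:

e^{tA} =
  [-t^2*exp(-3*t) - 2*t*exp(-3*t) + exp(-3*t), -t^2*exp(-3*t)/2, t^2*exp(-3*t)/2 + t*exp(-3*t)]
  [-2*t*exp(-3*t), -t*exp(-3*t) + exp(-3*t), t*exp(-3*t)]
  [-2*t^2*exp(-3*t) - 6*t*exp(-3*t), -t^2*exp(-3*t) - t*exp(-3*t), t^2*exp(-3*t) + 3*t*exp(-3*t) + exp(-3*t)]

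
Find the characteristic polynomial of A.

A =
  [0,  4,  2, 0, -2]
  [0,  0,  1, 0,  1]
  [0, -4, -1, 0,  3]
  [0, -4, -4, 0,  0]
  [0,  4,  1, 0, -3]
x^5 + 4*x^4

Expanding det(x·I − A) (e.g. by cofactor expansion or by noting that A is similar to its Jordan form J, which has the same characteristic polynomial as A) gives
  χ_A(x) = x^5 + 4*x^4
which factors as x^4*(x + 4). The eigenvalues (with algebraic multiplicities) are λ = -4 with multiplicity 1, λ = 0 with multiplicity 4.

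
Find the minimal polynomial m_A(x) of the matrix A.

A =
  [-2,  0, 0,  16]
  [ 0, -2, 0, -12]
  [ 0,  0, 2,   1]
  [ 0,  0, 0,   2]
x^3 - 2*x^2 - 4*x + 8

The characteristic polynomial is χ_A(x) = (x - 2)^2*(x + 2)^2, so the eigenvalues are known. The minimal polynomial is
  m_A(x) = Π_λ (x − λ)^{k_λ}
where k_λ is the size of the *largest* Jordan block for λ (equivalently, the smallest k with (A − λI)^k v = 0 for every generalised eigenvector v of λ).

  λ = -2: largest Jordan block has size 1, contributing (x + 2)
  λ = 2: largest Jordan block has size 2, contributing (x − 2)^2

So m_A(x) = (x - 2)^2*(x + 2) = x^3 - 2*x^2 - 4*x + 8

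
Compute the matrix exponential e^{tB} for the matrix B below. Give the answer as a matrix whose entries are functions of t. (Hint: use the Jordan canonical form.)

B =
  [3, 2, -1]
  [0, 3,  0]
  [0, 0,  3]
e^{tB} =
  [exp(3*t), 2*t*exp(3*t), -t*exp(3*t)]
  [0, exp(3*t), 0]
  [0, 0, exp(3*t)]

Strategy: write B = P · J · P⁻¹ where J is a Jordan canonical form, so e^{tB} = P · e^{tJ} · P⁻¹, and e^{tJ} can be computed block-by-block.

B has Jordan form
J =
  [3, 1, 0]
  [0, 3, 0]
  [0, 0, 3]
(up to reordering of blocks).

Per-block formulas:
  For a 2×2 Jordan block J_2(3): exp(t · J_2(3)) = e^(3t)·(I + t·N), where N is the 2×2 nilpotent shift.
  For a 1×1 block at λ = 3: exp(t · [3]) = [e^(3t)].

After assembling e^{tJ} and conjugating by P, we get:

e^{tB} =
  [exp(3*t), 2*t*exp(3*t), -t*exp(3*t)]
  [0, exp(3*t), 0]
  [0, 0, exp(3*t)]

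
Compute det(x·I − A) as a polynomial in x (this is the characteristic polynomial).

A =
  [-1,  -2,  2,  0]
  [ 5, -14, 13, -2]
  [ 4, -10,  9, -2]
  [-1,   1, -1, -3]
x^4 + 9*x^3 + 29*x^2 + 39*x + 18

Expanding det(x·I − A) (e.g. by cofactor expansion or by noting that A is similar to its Jordan form J, which has the same characteristic polynomial as A) gives
  χ_A(x) = x^4 + 9*x^3 + 29*x^2 + 39*x + 18
which factors as (x + 1)*(x + 2)*(x + 3)^2. The eigenvalues (with algebraic multiplicities) are λ = -3 with multiplicity 2, λ = -2 with multiplicity 1, λ = -1 with multiplicity 1.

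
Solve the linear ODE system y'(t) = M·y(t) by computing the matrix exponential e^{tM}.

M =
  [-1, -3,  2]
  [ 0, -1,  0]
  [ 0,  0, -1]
e^{tM} =
  [exp(-t), -3*t*exp(-t), 2*t*exp(-t)]
  [0, exp(-t), 0]
  [0, 0, exp(-t)]

Strategy: write M = P · J · P⁻¹ where J is a Jordan canonical form, so e^{tM} = P · e^{tJ} · P⁻¹, and e^{tJ} can be computed block-by-block.

M has Jordan form
J =
  [-1,  1,  0]
  [ 0, -1,  0]
  [ 0,  0, -1]
(up to reordering of blocks).

Per-block formulas:
  For a 2×2 Jordan block J_2(-1): exp(t · J_2(-1)) = e^(-1t)·(I + t·N), where N is the 2×2 nilpotent shift.
  For a 1×1 block at λ = -1: exp(t · [-1]) = [e^(-1t)].

After assembling e^{tJ} and conjugating by P, we get:

e^{tM} =
  [exp(-t), -3*t*exp(-t), 2*t*exp(-t)]
  [0, exp(-t), 0]
  [0, 0, exp(-t)]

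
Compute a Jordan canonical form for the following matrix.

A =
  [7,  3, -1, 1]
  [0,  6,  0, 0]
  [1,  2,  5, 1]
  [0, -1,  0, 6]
J_2(6) ⊕ J_2(6)

The characteristic polynomial is
  det(x·I − A) = x^4 - 24*x^3 + 216*x^2 - 864*x + 1296 = (x - 6)^4

Eigenvalues and multiplicities (the geometric multiplicity of λ is n − rank(A − λI), which equals the number of Jordan blocks for λ):
  λ = 6: algebraic multiplicity = 4, geometric multiplicity = 2

Determining the block sizes for each eigenvalue:
  λ = 6: with am = 4 and gm = 2, the partition is not yet determined (e.g. several partitions of 4 into 2 parts exist). Let N = A − (6)·I. Computing rank(N^1) = 2, rank(N^2) = 0; the number of blocks of size ≥ j is rank(N^{j−1}) − rank(N^j), giving [2, 2]. So we have 2 block(s) of size 2 → block sizes [2, 2]

Assembling the blocks gives a Jordan form
J =
  [6, 1, 0, 0]
  [0, 6, 0, 0]
  [0, 0, 6, 1]
  [0, 0, 0, 6]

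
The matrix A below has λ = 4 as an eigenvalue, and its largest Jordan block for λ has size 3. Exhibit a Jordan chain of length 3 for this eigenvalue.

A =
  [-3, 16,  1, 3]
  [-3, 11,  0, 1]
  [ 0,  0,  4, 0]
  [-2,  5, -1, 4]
A Jordan chain for λ = 4 of length 3:
v_1 = (-5, -2, 0, -1)ᵀ
v_2 = (-7, -3, 0, -2)ᵀ
v_3 = (1, 0, 0, 0)ᵀ

Let N = A − (4)·I. We want v_3 with N^3 v_3 = 0 but N^2 v_3 ≠ 0; then v_{j-1} := N · v_j for j = 3, …, 2.

Pick v_3 = (1, 0, 0, 0)ᵀ.
Then v_2 = N · v_3 = (-7, -3, 0, -2)ᵀ.
Then v_1 = N · v_2 = (-5, -2, 0, -1)ᵀ.

Sanity check: (A − (4)·I) v_1 = (0, 0, 0, 0)ᵀ = 0. ✓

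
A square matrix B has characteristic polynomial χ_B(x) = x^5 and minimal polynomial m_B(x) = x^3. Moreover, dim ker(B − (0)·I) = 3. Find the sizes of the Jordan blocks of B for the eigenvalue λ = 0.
Block sizes for λ = 0: [3, 1, 1]

Step 1 — from the characteristic polynomial, algebraic multiplicity of λ = 0 is 5. From dim ker(B − (0)·I) = 3, there are exactly 3 Jordan blocks for λ = 0.
Step 2 — from the minimal polynomial, the factor (x − 0)^3 tells us the largest block for λ = 0 has size 3.
Step 3 — with total size 5, 3 blocks, and largest block 3, the block sizes (in nonincreasing order) are [3, 1, 1].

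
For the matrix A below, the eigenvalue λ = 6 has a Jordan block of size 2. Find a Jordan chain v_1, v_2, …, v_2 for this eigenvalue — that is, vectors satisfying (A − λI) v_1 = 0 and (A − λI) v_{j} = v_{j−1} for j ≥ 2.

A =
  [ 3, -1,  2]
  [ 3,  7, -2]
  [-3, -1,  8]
A Jordan chain for λ = 6 of length 2:
v_1 = (-3, 3, -3)ᵀ
v_2 = (1, 0, 0)ᵀ

Let N = A − (6)·I. We want v_2 with N^2 v_2 = 0 but N^1 v_2 ≠ 0; then v_{j-1} := N · v_j for j = 2, …, 2.

Pick v_2 = (1, 0, 0)ᵀ.
Then v_1 = N · v_2 = (-3, 3, -3)ᵀ.

Sanity check: (A − (6)·I) v_1 = (0, 0, 0)ᵀ = 0. ✓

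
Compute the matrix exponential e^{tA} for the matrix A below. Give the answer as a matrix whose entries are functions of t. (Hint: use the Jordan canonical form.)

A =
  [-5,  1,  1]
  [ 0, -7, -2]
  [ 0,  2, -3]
e^{tA} =
  [exp(-5*t), t*exp(-5*t), t*exp(-5*t)]
  [0, -2*t*exp(-5*t) + exp(-5*t), -2*t*exp(-5*t)]
  [0, 2*t*exp(-5*t), 2*t*exp(-5*t) + exp(-5*t)]

Strategy: write A = P · J · P⁻¹ where J is a Jordan canonical form, so e^{tA} = P · e^{tJ} · P⁻¹, and e^{tJ} can be computed block-by-block.

A has Jordan form
J =
  [-5,  1,  0]
  [ 0, -5,  0]
  [ 0,  0, -5]
(up to reordering of blocks).

Per-block formulas:
  For a 1×1 block at λ = -5: exp(t · [-5]) = [e^(-5t)].
  For a 2×2 Jordan block J_2(-5): exp(t · J_2(-5)) = e^(-5t)·(I + t·N), where N is the 2×2 nilpotent shift.

After assembling e^{tJ} and conjugating by P, we get:

e^{tA} =
  [exp(-5*t), t*exp(-5*t), t*exp(-5*t)]
  [0, -2*t*exp(-5*t) + exp(-5*t), -2*t*exp(-5*t)]
  [0, 2*t*exp(-5*t), 2*t*exp(-5*t) + exp(-5*t)]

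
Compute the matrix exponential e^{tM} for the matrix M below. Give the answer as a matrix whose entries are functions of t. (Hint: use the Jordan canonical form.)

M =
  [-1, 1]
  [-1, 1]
e^{tM} =
  [1 - t, t]
  [-t, t + 1]

Strategy: write M = P · J · P⁻¹ where J is a Jordan canonical form, so e^{tM} = P · e^{tJ} · P⁻¹, and e^{tJ} can be computed block-by-block.

M has Jordan form
J =
  [0, 1]
  [0, 0]
(up to reordering of blocks).

Per-block formulas:
  For a 2×2 Jordan block J_2(0): exp(t · J_2(0)) = e^(0t)·(I + t·N), where N is the 2×2 nilpotent shift.

After assembling e^{tJ} and conjugating by P, we get:

e^{tM} =
  [1 - t, t]
  [-t, t + 1]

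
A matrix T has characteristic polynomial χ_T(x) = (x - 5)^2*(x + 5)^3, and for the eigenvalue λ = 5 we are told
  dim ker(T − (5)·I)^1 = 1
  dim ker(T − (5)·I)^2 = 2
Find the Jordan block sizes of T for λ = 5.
Block sizes for λ = 5: [2]

From the dimensions of kernels of powers, the number of Jordan blocks of size at least j is d_j − d_{j−1} where d_j = dim ker(N^j) (with d_0 = 0). Computing the differences gives [1, 1].
The number of blocks of size exactly k is (#blocks of size ≥ k) − (#blocks of size ≥ k + 1), so the partition is: 1 block(s) of size 2.
In nonincreasing order the block sizes are [2].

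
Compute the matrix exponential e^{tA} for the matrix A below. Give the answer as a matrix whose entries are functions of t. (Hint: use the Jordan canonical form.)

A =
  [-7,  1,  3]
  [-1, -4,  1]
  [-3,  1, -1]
e^{tA} =
  [-t^2*exp(-4*t)/2 - 3*t*exp(-4*t) + exp(-4*t), t*exp(-4*t), t^2*exp(-4*t)/2 + 3*t*exp(-4*t)]
  [-t*exp(-4*t), exp(-4*t), t*exp(-4*t)]
  [-t^2*exp(-4*t)/2 - 3*t*exp(-4*t), t*exp(-4*t), t^2*exp(-4*t)/2 + 3*t*exp(-4*t) + exp(-4*t)]

Strategy: write A = P · J · P⁻¹ where J is a Jordan canonical form, so e^{tA} = P · e^{tJ} · P⁻¹, and e^{tJ} can be computed block-by-block.

A has Jordan form
J =
  [-4,  1,  0]
  [ 0, -4,  1]
  [ 0,  0, -4]
(up to reordering of blocks).

Per-block formulas:
  For a 3×3 Jordan block J_3(-4): exp(t · J_3(-4)) = e^(-4t)·(I + t·N + (t^2/2)·N^2), where N is the 3×3 nilpotent shift.

After assembling e^{tJ} and conjugating by P, we get:

e^{tA} =
  [-t^2*exp(-4*t)/2 - 3*t*exp(-4*t) + exp(-4*t), t*exp(-4*t), t^2*exp(-4*t)/2 + 3*t*exp(-4*t)]
  [-t*exp(-4*t), exp(-4*t), t*exp(-4*t)]
  [-t^2*exp(-4*t)/2 - 3*t*exp(-4*t), t*exp(-4*t), t^2*exp(-4*t)/2 + 3*t*exp(-4*t) + exp(-4*t)]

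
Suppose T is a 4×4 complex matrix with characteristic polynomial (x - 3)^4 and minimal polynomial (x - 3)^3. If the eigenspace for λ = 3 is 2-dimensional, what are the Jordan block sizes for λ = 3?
Block sizes for λ = 3: [3, 1]

Step 1 — from the characteristic polynomial, algebraic multiplicity of λ = 3 is 4. From dim ker(T − (3)·I) = 2, there are exactly 2 Jordan blocks for λ = 3.
Step 2 — from the minimal polynomial, the factor (x − 3)^3 tells us the largest block for λ = 3 has size 3.
Step 3 — with total size 4, 2 blocks, and largest block 3, the block sizes (in nonincreasing order) are [3, 1].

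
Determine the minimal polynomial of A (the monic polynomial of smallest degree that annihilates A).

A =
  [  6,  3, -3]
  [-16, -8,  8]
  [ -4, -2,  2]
x^2

The characteristic polynomial is χ_A(x) = x^3, so the eigenvalues are known. The minimal polynomial is
  m_A(x) = Π_λ (x − λ)^{k_λ}
where k_λ is the size of the *largest* Jordan block for λ (equivalently, the smallest k with (A − λI)^k v = 0 for every generalised eigenvector v of λ).

  λ = 0: largest Jordan block has size 2, contributing (x − 0)^2

So m_A(x) = x^2 = x^2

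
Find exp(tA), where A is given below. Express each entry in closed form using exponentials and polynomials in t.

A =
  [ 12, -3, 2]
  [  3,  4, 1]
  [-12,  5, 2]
e^{tA} =
  [3*t^2*exp(6*t)/2 + 6*t*exp(6*t) + exp(6*t), -t^2*exp(6*t) - 3*t*exp(6*t), t^2*exp(6*t)/2 + 2*t*exp(6*t)]
  [3*t*exp(6*t), -2*t*exp(6*t) + exp(6*t), t*exp(6*t)]
  [-9*t^2*exp(6*t)/2 - 12*t*exp(6*t), 3*t^2*exp(6*t) + 5*t*exp(6*t), -3*t^2*exp(6*t)/2 - 4*t*exp(6*t) + exp(6*t)]

Strategy: write A = P · J · P⁻¹ where J is a Jordan canonical form, so e^{tA} = P · e^{tJ} · P⁻¹, and e^{tJ} can be computed block-by-block.

A has Jordan form
J =
  [6, 1, 0]
  [0, 6, 1]
  [0, 0, 6]
(up to reordering of blocks).

Per-block formulas:
  For a 3×3 Jordan block J_3(6): exp(t · J_3(6)) = e^(6t)·(I + t·N + (t^2/2)·N^2), where N is the 3×3 nilpotent shift.

After assembling e^{tJ} and conjugating by P, we get:

e^{tA} =
  [3*t^2*exp(6*t)/2 + 6*t*exp(6*t) + exp(6*t), -t^2*exp(6*t) - 3*t*exp(6*t), t^2*exp(6*t)/2 + 2*t*exp(6*t)]
  [3*t*exp(6*t), -2*t*exp(6*t) + exp(6*t), t*exp(6*t)]
  [-9*t^2*exp(6*t)/2 - 12*t*exp(6*t), 3*t^2*exp(6*t) + 5*t*exp(6*t), -3*t^2*exp(6*t)/2 - 4*t*exp(6*t) + exp(6*t)]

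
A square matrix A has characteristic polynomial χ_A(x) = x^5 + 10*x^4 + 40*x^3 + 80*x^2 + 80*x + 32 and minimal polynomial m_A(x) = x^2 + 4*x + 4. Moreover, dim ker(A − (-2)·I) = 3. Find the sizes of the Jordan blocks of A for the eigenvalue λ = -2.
Block sizes for λ = -2: [2, 2, 1]

Step 1 — from the characteristic polynomial, algebraic multiplicity of λ = -2 is 5. From dim ker(A − (-2)·I) = 3, there are exactly 3 Jordan blocks for λ = -2.
Step 2 — from the minimal polynomial, the factor (x + 2)^2 tells us the largest block for λ = -2 has size 2.
Step 3 — with total size 5, 3 blocks, and largest block 2, the block sizes (in nonincreasing order) are [2, 2, 1].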